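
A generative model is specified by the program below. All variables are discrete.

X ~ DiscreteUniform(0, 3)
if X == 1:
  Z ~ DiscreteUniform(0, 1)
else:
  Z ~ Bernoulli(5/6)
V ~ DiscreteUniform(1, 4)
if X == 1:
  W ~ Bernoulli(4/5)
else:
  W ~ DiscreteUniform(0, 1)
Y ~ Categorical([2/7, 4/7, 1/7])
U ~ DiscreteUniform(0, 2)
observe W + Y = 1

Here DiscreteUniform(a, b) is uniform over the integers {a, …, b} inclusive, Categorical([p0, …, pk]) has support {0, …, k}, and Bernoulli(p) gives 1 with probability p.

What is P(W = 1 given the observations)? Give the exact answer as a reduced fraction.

Enumerate traces; 192 have nonzero weight after conditioning:
  (X=0, Z=0, V=1, W=0, Y=1, U=0) weight 1/1008
  (X=0, Z=0, V=1, W=0, Y=1, U=1) weight 1/1008
  (X=0, Z=0, V=1, W=0, Y=1, U=2) weight 1/1008
  (X=0, Z=0, V=1, W=1, Y=0, U=0) weight 1/2016
  (X=0, Z=0, V=1, W=1, Y=0, U=1) weight 1/2016
  (X=0, Z=0, V=1, W=1, Y=0, U=2) weight 1/2016
  (X=0, Z=0, V=2, W=0, Y=1, U=0) weight 1/1008
  (X=0, Z=0, V=2, W=0, Y=1, U=1) weight 1/1008
  … 184 more
Group by W:
  weight(W=0) = 17/70
  weight(W=1) = 23/140
Total weight = 17/70 + 23/140 = 57/140
P(W=0 | obs) = 17/70 / 57/140 = 34/57
P(W=1 | obs) = 23/140 / 57/140 = 23/57

P(W = 1 | obs) = 23/57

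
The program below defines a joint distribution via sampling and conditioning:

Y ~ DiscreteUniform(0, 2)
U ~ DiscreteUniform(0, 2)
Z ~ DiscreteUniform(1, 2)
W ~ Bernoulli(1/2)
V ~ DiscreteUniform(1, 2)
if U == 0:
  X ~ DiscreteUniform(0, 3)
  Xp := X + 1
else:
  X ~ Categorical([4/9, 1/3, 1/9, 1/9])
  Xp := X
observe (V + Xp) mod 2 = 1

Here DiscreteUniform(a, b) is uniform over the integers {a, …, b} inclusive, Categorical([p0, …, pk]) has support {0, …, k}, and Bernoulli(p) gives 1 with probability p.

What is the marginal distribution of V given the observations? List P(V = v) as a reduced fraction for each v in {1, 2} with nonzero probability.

Enumerate traces; 144 have nonzero weight after conditioning:
  (Y=0, U=0, Z=1, W=0, V=1, X=1) weight 1/288
  (Y=0, U=0, Z=1, W=0, V=1, X=3) weight 1/288
  (Y=0, U=0, Z=1, W=0, V=2, X=0) weight 1/288
  (Y=0, U=0, Z=1, W=0, V=2, X=2) weight 1/288
  (Y=0, U=0, Z=1, W=1, V=1, X=1) weight 1/288
  (Y=0, U=0, Z=1, W=1, V=1, X=3) weight 1/288
  (Y=0, U=0, Z=1, W=1, V=2, X=0) weight 1/288
  (Y=0, U=0, Z=1, W=1, V=2, X=2) weight 1/288
  … 136 more
Group by V:
  weight(V=1) = 29/108
  weight(V=2) = 25/108
Total weight = 29/108 + 25/108 = 1/2
P(V=1 | obs) = 29/108 / 1/2 = 29/54
P(V=2 | obs) = 25/108 / 1/2 = 25/54

P(V=1) = 29/54, P(V=2) = 25/54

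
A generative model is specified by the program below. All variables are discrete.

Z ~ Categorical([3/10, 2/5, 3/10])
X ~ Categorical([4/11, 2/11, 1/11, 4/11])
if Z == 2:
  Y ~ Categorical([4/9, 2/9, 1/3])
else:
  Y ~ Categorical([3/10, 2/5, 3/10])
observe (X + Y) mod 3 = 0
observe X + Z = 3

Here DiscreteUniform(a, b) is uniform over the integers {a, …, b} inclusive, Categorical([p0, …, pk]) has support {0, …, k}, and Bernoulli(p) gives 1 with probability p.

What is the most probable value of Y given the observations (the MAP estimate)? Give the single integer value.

Enumerate traces; 3 have nonzero weight after conditioning:
  (Z=0, X=3, Y=0) weight 9/275
  (Z=1, X=2, Y=1) weight 4/275
  (Z=2, X=1, Y=2) weight 1/55
Group by Y:
  weight(Y=0) = 9/275
  weight(Y=1) = 4/275
  weight(Y=2) = 1/55
Total weight = 9/275 + 4/275 + 1/55 = 18/275
P(Y=0 | obs) = 9/275 / 18/275 = 1/2
P(Y=1 | obs) = 4/275 / 18/275 = 2/9
P(Y=2 | obs) = 1/55 / 18/275 = 5/18
argmax = 0

argmax_v P(Y = v | obs) = 0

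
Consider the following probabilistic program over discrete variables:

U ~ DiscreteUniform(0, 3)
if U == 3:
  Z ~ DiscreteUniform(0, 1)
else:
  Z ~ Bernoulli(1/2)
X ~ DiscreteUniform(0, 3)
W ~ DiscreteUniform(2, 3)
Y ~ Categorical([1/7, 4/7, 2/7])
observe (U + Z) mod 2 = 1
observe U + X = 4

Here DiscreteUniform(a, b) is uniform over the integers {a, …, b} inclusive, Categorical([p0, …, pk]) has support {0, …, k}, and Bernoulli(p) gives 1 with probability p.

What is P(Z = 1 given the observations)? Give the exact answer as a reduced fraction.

P(Z = 1 | obs) = 1/3

Enumerate traces; 18 have nonzero weight after conditioning:
  (U=1, Z=0, X=3, W=2, Y=0) weight 1/448
  (U=1, Z=0, X=3, W=2, Y=1) weight 1/112
  (U=1, Z=0, X=3, W=2, Y=2) weight 1/224
  (U=1, Z=0, X=3, W=3, Y=0) weight 1/448
  (U=1, Z=0, X=3, W=3, Y=1) weight 1/112
  (U=1, Z=0, X=3, W=3, Y=2) weight 1/224
  (U=2, Z=1, X=2, W=2, Y=0) weight 1/448
  (U=2, Z=1, X=2, W=2, Y=1) weight 1/112
  … 10 more
Group by Z:
  weight(Z=0) = 1/16
  weight(Z=1) = 1/32
Total weight = 1/16 + 1/32 = 3/32
P(Z=0 | obs) = 1/16 / 3/32 = 2/3
P(Z=1 | obs) = 1/32 / 3/32 = 1/3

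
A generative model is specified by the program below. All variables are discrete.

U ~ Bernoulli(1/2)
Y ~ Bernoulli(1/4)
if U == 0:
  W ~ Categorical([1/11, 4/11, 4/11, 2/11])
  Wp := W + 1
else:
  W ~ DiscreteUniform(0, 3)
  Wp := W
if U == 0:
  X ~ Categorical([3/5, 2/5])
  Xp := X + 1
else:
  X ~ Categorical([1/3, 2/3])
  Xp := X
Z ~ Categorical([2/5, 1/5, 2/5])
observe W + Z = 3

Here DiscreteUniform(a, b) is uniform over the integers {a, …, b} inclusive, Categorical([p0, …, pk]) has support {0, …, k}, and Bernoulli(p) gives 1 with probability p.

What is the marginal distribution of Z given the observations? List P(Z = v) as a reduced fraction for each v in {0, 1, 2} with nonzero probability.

P(Z=0) = 38/119, P(Z=1) = 27/119, P(Z=2) = 54/119

Enumerate traces; 24 have nonzero weight after conditioning:
  (U=0, Y=0, W=1, X=0, Z=2) weight 9/275
  (U=0, Y=0, W=1, X=1, Z=2) weight 6/275
  (U=0, Y=0, W=2, X=0, Z=1) weight 9/550
  (U=0, Y=0, W=2, X=1, Z=1) weight 3/275
  (U=0, Y=0, W=3, X=0, Z=0) weight 9/550
  (U=0, Y=0, W=3, X=1, Z=0) weight 3/275
  (U=0, Y=1, W=1, X=0, Z=2) weight 3/275
  (U=0, Y=1, W=1, X=1, Z=2) weight 2/275
  … 16 more
Group by Z:
  weight(Z=0) = 19/220
  weight(Z=1) = 27/440
  weight(Z=2) = 27/220
Total weight = 19/220 + 27/440 + 27/220 = 119/440
P(Z=0 | obs) = 19/220 / 119/440 = 38/119
P(Z=1 | obs) = 27/440 / 119/440 = 27/119
P(Z=2 | obs) = 27/220 / 119/440 = 54/119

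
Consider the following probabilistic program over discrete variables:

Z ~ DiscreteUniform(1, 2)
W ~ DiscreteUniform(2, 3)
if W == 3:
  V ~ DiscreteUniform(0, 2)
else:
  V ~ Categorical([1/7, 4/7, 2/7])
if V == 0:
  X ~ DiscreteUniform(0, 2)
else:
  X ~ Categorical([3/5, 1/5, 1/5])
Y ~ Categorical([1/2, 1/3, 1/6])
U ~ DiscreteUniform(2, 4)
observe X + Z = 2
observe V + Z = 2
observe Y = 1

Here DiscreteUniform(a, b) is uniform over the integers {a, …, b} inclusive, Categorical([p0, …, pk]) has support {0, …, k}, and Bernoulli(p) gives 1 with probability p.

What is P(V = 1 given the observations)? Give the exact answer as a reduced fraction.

P(V = 1 | obs) = 57/107

Enumerate traces; 12 have nonzero weight after conditioning:
  (Z=1, W=2, V=1, X=1, Y=1, U=2) weight 1/315
  (Z=1, W=2, V=1, X=1, Y=1, U=3) weight 1/315
  (Z=1, W=2, V=1, X=1, Y=1, U=4) weight 1/315
  (Z=1, W=3, V=1, X=1, Y=1, U=2) weight 1/540
  (Z=1, W=3, V=1, X=1, Y=1, U=3) weight 1/540
  (Z=1, W=3, V=1, X=1, Y=1, U=4) weight 1/540
  (Z=2, W=2, V=0, X=0, Y=1, U=2) weight 1/756
  (Z=2, W=2, V=0, X=0, Y=1, U=3) weight 1/756
  … 4 more
Group by V:
  weight(V=0) = 5/378
  weight(V=1) = 19/1260
Total weight = 5/378 + 19/1260 = 107/3780
P(V=0 | obs) = 5/378 / 107/3780 = 50/107
P(V=1 | obs) = 19/1260 / 107/3780 = 57/107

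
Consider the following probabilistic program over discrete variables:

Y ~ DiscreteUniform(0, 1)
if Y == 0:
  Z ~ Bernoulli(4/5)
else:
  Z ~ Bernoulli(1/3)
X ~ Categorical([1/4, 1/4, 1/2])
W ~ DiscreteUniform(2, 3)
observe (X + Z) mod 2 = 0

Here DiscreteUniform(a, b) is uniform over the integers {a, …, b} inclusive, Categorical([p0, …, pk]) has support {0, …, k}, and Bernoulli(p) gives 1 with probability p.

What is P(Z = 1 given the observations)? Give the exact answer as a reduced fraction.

Enumerate traces; 12 have nonzero weight after conditioning:
  (Y=0, Z=0, X=0, W=2) weight 1/80
  (Y=0, Z=0, X=0, W=3) weight 1/80
  (Y=0, Z=0, X=2, W=2) weight 1/40
  (Y=0, Z=0, X=2, W=3) weight 1/40
  (Y=0, Z=1, X=1, W=2) weight 1/20
  (Y=0, Z=1, X=1, W=3) weight 1/20
  (Y=1, Z=0, X=0, W=2) weight 1/24
  (Y=1, Z=0, X=0, W=3) weight 1/24
  … 4 more
Group by Z:
  weight(Z=0) = 13/40
  weight(Z=1) = 17/120
Total weight = 13/40 + 17/120 = 7/15
P(Z=0 | obs) = 13/40 / 7/15 = 39/56
P(Z=1 | obs) = 17/120 / 7/15 = 17/56

P(Z = 1 | obs) = 17/56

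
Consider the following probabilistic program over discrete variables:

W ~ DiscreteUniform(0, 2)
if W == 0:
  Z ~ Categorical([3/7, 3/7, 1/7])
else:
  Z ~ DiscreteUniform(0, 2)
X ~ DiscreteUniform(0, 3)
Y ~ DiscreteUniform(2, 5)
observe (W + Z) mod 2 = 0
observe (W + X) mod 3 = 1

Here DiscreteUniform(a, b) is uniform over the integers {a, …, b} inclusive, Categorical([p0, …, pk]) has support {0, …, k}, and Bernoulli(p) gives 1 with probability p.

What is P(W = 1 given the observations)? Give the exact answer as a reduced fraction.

P(W = 1 | obs) = 7/20

Enumerate traces; 24 have nonzero weight after conditioning:
  (W=0, Z=0, X=1, Y=2) weight 1/112
  (W=0, Z=0, X=1, Y=3) weight 1/112
  (W=0, Z=0, X=1, Y=4) weight 1/112
  (W=0, Z=0, X=1, Y=5) weight 1/112
  (W=0, Z=2, X=1, Y=2) weight 1/336
  (W=0, Z=2, X=1, Y=3) weight 1/336
  (W=0, Z=2, X=1, Y=4) weight 1/336
  (W=0, Z=2, X=1, Y=5) weight 1/336
  (W=1, Z=1, X=0, Y=2) weight 1/144
  (W=2, Z=0, X=2, Y=2) weight 1/144
  … 14 more
Group by W:
  weight(W=0) = 1/21
  weight(W=1) = 1/18
  weight(W=2) = 1/18
Total weight = 1/21 + 1/18 + 1/18 = 10/63
P(W=0 | obs) = 1/21 / 10/63 = 3/10
P(W=1 | obs) = 1/18 / 10/63 = 7/20
P(W=2 | obs) = 1/18 / 10/63 = 7/20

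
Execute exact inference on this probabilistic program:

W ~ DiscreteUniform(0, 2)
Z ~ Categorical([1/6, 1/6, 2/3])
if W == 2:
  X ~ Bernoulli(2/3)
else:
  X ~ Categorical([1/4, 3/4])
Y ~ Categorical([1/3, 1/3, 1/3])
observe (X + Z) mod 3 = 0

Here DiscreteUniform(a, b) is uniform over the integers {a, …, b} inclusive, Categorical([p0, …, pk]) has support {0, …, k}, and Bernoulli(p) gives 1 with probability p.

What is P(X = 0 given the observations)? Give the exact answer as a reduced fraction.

Enumerate traces; 18 have nonzero weight after conditioning:
  (W=0, Z=0, X=0, Y=0) weight 1/216
  (W=0, Z=0, X=0, Y=1) weight 1/216
  (W=0, Z=0, X=0, Y=2) weight 1/216
  (W=0, Z=2, X=1, Y=0) weight 1/18
  (W=0, Z=2, X=1, Y=1) weight 1/18
  (W=0, Z=2, X=1, Y=2) weight 1/18
  (W=1, Z=0, X=0, Y=0) weight 1/216
  (W=1, Z=0, X=0, Y=1) weight 1/216
  … 10 more
Group by X:
  weight(X=0) = 5/108
  weight(X=1) = 13/27
Total weight = 5/108 + 13/27 = 19/36
P(X=0 | obs) = 5/108 / 19/36 = 5/57
P(X=1 | obs) = 13/27 / 19/36 = 52/57

P(X = 0 | obs) = 5/57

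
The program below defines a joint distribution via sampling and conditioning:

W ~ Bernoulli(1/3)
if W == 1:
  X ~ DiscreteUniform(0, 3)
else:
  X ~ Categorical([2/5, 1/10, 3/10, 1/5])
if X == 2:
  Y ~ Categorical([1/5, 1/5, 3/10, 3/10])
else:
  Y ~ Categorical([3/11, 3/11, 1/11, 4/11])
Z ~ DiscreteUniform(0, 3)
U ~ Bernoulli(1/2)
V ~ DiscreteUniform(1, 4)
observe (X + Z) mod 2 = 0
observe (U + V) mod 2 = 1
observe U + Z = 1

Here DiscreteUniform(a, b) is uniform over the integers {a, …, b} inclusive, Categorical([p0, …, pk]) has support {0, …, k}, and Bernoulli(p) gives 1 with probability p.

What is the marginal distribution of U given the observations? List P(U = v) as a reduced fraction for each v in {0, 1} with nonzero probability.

P(U=0) = 11/30, P(U=1) = 19/30

Enumerate traces; 64 have nonzero weight after conditioning:
  (W=0, X=0, Y=0, Z=0, U=1, V=2) weight 1/440
  (W=0, X=0, Y=0, Z=0, U=1, V=4) weight 1/440
  (W=0, X=0, Y=1, Z=0, U=1, V=2) weight 1/440
  (W=0, X=0, Y=1, Z=0, U=1, V=4) weight 1/440
  (W=0, X=0, Y=2, Z=0, U=1, V=2) weight 1/1320
  (W=0, X=0, Y=2, Z=0, U=1, V=4) weight 1/1320
  (W=0, X=0, Y=3, Z=0, U=1, V=2) weight 1/330
  (W=0, X=0, Y=3, Z=0, U=1, V=4) weight 1/330
  (W=0, X=1, Y=0, Z=1, U=0, V=1) weight 1/1760
  … 55 more
Group by U:
  weight(U=0) = 11/480
  weight(U=1) = 19/480
Total weight = 11/480 + 19/480 = 1/16
P(U=0 | obs) = 11/480 / 1/16 = 11/30
P(U=1 | obs) = 19/480 / 1/16 = 19/30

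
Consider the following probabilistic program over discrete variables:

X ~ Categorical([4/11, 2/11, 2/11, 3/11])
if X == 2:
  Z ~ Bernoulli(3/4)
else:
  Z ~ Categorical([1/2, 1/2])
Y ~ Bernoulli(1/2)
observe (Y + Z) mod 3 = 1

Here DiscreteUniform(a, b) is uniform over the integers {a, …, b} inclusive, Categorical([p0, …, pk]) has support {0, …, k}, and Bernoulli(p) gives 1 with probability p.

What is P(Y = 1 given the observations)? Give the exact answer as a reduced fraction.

P(Y = 1 | obs) = 5/11

Enumerate traces; 8 have nonzero weight after conditioning:
  (X=0, Z=0, Y=1) weight 1/11
  (X=0, Z=1, Y=0) weight 1/11
  (X=1, Z=0, Y=1) weight 1/22
  (X=1, Z=1, Y=0) weight 1/22
  (X=2, Z=0, Y=1) weight 1/44
  (X=2, Z=1, Y=0) weight 3/44
  (X=3, Z=0, Y=1) weight 3/44
  (X=3, Z=1, Y=0) weight 3/44
Group by Y:
  weight(Y=0) = 3/11
  weight(Y=1) = 5/22
Total weight = 3/11 + 5/22 = 1/2
P(Y=0 | obs) = 3/11 / 1/2 = 6/11
P(Y=1 | obs) = 5/22 / 1/2 = 5/11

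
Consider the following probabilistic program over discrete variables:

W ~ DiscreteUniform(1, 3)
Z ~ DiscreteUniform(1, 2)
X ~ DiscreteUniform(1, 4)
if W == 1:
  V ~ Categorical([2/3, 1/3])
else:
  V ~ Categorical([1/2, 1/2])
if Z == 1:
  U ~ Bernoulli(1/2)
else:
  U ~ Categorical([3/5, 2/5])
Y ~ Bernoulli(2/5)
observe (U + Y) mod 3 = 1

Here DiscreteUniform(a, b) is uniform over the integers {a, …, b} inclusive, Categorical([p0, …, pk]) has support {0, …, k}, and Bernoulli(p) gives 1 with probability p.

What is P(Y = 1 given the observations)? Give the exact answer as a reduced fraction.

P(Y = 1 | obs) = 22/49

Enumerate traces; 96 have nonzero weight after conditioning:
  (W=1, Z=1, X=1, V=0, U=0, Y=1) weight 1/180
  (W=1, Z=1, X=1, V=0, U=1, Y=0) weight 1/120
  (W=1, Z=1, X=1, V=1, U=0, Y=1) weight 1/360
  (W=1, Z=1, X=1, V=1, U=1, Y=0) weight 1/240
  (W=1, Z=1, X=2, V=0, U=0, Y=1) weight 1/180
  (W=1, Z=1, X=2, V=0, U=1, Y=0) weight 1/120
  (W=1, Z=1, X=2, V=1, U=0, Y=1) weight 1/360
  (W=1, Z=1, X=2, V=1, U=1, Y=0) weight 1/240
  … 88 more
Group by Y:
  weight(Y=0) = 27/100
  weight(Y=1) = 11/50
Total weight = 27/100 + 11/50 = 49/100
P(Y=0 | obs) = 27/100 / 49/100 = 27/49
P(Y=1 | obs) = 11/50 / 49/100 = 22/49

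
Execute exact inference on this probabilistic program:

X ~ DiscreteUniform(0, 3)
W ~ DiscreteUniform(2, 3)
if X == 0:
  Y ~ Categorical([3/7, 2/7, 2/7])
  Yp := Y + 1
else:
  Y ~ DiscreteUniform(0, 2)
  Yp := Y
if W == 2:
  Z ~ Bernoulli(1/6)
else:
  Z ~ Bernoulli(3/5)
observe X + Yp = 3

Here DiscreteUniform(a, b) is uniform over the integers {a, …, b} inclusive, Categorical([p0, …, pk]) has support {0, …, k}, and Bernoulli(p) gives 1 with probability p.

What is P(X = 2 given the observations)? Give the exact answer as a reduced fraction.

Enumerate traces; 16 have nonzero weight after conditioning:
  (X=0, W=2, Y=2, Z=0) weight 5/168
  (X=0, W=2, Y=2, Z=1) weight 1/168
  (X=0, W=3, Y=2, Z=0) weight 1/70
  (X=0, W=3, Y=2, Z=1) weight 3/140
  (X=1, W=2, Y=2, Z=0) weight 5/144
  (X=1, W=2, Y=2, Z=1) weight 1/144
  (X=1, W=3, Y=2, Z=0) weight 1/60
  (X=1, W=3, Y=2, Z=1) weight 1/40
  (X=2, W=2, Y=1, Z=0) weight 5/144
  (X=3, W=2, Y=0, Z=0) weight 5/144
  … 6 more
Group by X:
  weight(X=0) = 1/14
  weight(X=1) = 1/12
  weight(X=2) = 1/12
  weight(X=3) = 1/12
Total weight = 1/14 + 1/12 + 1/12 + 1/12 = 9/28
P(X=0 | obs) = 1/14 / 9/28 = 2/9
P(X=1 | obs) = 1/12 / 9/28 = 7/27
P(X=2 | obs) = 1/12 / 9/28 = 7/27
P(X=3 | obs) = 1/12 / 9/28 = 7/27

P(X = 2 | obs) = 7/27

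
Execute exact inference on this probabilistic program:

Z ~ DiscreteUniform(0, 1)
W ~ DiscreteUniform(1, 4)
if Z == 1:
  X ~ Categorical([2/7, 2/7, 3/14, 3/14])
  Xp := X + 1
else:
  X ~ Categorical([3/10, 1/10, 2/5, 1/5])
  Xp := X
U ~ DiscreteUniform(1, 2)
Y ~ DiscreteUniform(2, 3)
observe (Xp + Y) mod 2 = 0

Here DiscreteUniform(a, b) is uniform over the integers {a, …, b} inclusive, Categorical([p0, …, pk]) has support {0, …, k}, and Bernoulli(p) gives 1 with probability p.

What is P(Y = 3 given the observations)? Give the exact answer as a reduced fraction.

P(Y = 3 | obs) = 2/5

Enumerate traces; 64 have nonzero weight after conditioning:
  (Z=0, W=1, X=0, U=1, Y=2) weight 3/320
  (Z=0, W=1, X=0, U=2, Y=2) weight 3/320
  (Z=0, W=1, X=1, U=1, Y=3) weight 1/320
  (Z=0, W=1, X=1, U=2, Y=3) weight 1/320
  (Z=0, W=1, X=2, U=1, Y=2) weight 1/80
  (Z=0, W=1, X=2, U=2, Y=2) weight 1/80
  (Z=0, W=1, X=3, U=1, Y=3) weight 1/160
  (Z=0, W=1, X=3, U=2, Y=3) weight 1/160
  … 56 more
Group by Y:
  weight(Y=2) = 3/10
  weight(Y=3) = 1/5
Total weight = 3/10 + 1/5 = 1/2
P(Y=2 | obs) = 3/10 / 1/2 = 3/5
P(Y=3 | obs) = 1/5 / 1/2 = 2/5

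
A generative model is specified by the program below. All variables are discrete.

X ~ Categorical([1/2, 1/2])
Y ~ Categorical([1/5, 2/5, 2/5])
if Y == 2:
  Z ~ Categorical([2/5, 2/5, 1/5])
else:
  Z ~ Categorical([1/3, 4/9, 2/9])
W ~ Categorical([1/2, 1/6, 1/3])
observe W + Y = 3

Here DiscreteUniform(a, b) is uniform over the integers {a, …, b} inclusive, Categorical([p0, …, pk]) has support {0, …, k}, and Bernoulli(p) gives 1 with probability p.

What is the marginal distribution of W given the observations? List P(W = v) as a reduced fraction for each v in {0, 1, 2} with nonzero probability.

P(W=1) = 1/3, P(W=2) = 2/3

Enumerate traces; 12 have nonzero weight after conditioning:
  (X=0, Y=1, Z=0, W=2) weight 1/45
  (X=0, Y=1, Z=1, W=2) weight 4/135
  (X=0, Y=1, Z=2, W=2) weight 2/135
  (X=0, Y=2, Z=0, W=1) weight 1/75
  (X=0, Y=2, Z=1, W=1) weight 1/75
  (X=0, Y=2, Z=2, W=1) weight 1/150
  (X=1, Y=1, Z=0, W=2) weight 1/45
  (X=1, Y=1, Z=1, W=2) weight 4/135
  … 4 more
Group by W:
  weight(W=1) = 1/15
  weight(W=2) = 2/15
Total weight = 1/15 + 2/15 = 1/5
P(W=1 | obs) = 1/15 / 1/5 = 1/3
P(W=2 | obs) = 2/15 / 1/5 = 2/3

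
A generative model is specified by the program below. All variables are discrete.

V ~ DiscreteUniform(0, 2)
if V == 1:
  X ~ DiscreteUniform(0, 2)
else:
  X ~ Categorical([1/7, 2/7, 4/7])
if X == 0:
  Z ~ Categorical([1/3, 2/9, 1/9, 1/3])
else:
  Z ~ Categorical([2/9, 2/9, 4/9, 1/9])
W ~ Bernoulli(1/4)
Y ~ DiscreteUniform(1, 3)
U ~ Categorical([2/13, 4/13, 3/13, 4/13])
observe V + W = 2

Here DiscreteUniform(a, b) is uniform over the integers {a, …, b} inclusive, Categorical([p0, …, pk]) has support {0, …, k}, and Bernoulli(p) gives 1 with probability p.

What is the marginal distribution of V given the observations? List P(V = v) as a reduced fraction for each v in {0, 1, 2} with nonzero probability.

Enumerate traces; 288 have nonzero weight after conditioning:
  (V=1, X=0, Z=0, W=1, Y=1, U=0) weight 1/2106
  (V=1, X=0, Z=0, W=1, Y=1, U=1) weight 1/1053
  (V=1, X=0, Z=0, W=1, Y=1, U=2) weight 1/1404
  (V=1, X=0, Z=0, W=1, Y=1, U=3) weight 1/1053
  (V=1, X=0, Z=0, W=1, Y=2, U=0) weight 1/2106
  (V=1, X=0, Z=0, W=1, Y=2, U=1) weight 1/1053
  (V=1, X=0, Z=0, W=1, Y=2, U=2) weight 1/1404
  (V=1, X=0, Z=0, W=1, Y=2, U=3) weight 1/1053
  (V=2, X=0, Z=0, W=0, Y=1, U=0) weight 1/1638
  … 279 more
Group by V:
  weight(V=1) = 1/12
  weight(V=2) = 1/4
Total weight = 1/12 + 1/4 = 1/3
P(V=1 | obs) = 1/12 / 1/3 = 1/4
P(V=2 | obs) = 1/4 / 1/3 = 3/4

P(V=1) = 1/4, P(V=2) = 3/4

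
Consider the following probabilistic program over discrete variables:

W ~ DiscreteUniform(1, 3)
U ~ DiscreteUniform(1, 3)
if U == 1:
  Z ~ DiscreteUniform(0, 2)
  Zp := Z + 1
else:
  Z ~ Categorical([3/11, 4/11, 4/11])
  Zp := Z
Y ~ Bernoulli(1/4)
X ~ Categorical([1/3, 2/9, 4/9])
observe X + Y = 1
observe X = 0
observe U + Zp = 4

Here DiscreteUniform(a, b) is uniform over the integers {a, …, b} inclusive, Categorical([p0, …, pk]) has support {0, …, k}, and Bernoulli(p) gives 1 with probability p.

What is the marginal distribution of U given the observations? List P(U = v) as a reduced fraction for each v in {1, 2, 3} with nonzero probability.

Enumerate traces; 9 have nonzero weight after conditioning:
  (W=1, U=1, Z=2, Y=1, X=0) weight 1/324
  (W=1, U=2, Z=2, Y=1, X=0) weight 1/297
  (W=1, U=3, Z=1, Y=1, X=0) weight 1/297
  (W=2, U=1, Z=2, Y=1, X=0) weight 1/324
  (W=2, U=2, Z=2, Y=1, X=0) weight 1/297
  (W=2, U=3, Z=1, Y=1, X=0) weight 1/297
  (W=3, U=1, Z=2, Y=1, X=0) weight 1/324
  (W=3, U=2, Z=2, Y=1, X=0) weight 1/297
  … 1 more
Group by U:
  weight(U=1) = 1/108
  weight(U=2) = 1/99
  weight(U=3) = 1/99
Total weight = 1/108 + 1/99 + 1/99 = 35/1188
P(U=1 | obs) = 1/108 / 35/1188 = 11/35
P(U=2 | obs) = 1/99 / 35/1188 = 12/35
P(U=3 | obs) = 1/99 / 35/1188 = 12/35

P(U=1) = 11/35, P(U=2) = 12/35, P(U=3) = 12/35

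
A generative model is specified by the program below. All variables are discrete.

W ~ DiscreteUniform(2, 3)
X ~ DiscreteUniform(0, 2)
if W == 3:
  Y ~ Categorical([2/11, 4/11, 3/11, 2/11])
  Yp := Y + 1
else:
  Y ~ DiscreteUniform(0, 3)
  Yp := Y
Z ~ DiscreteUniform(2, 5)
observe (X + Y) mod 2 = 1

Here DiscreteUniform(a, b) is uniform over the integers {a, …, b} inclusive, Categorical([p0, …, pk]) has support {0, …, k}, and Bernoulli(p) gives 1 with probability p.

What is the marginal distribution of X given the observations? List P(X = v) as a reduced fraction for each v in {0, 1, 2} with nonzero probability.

Enumerate traces; 48 have nonzero weight after conditioning:
  (W=2, X=0, Y=1, Z=2) weight 1/96
  (W=2, X=0, Y=1, Z=3) weight 1/96
  (W=2, X=0, Y=1, Z=4) weight 1/96
  (W=2, X=0, Y=1, Z=5) weight 1/96
  (W=2, X=0, Y=3, Z=2) weight 1/96
  (W=2, X=0, Y=3, Z=3) weight 1/96
  (W=2, X=0, Y=3, Z=4) weight 1/96
  (W=2, X=0, Y=3, Z=5) weight 1/96
  (W=2, X=1, Y=0, Z=2) weight 1/96
  (W=2, X=2, Y=1, Z=2) weight 1/96
  … 38 more
Group by X:
  weight(X=0) = 23/132
  weight(X=1) = 7/44
  weight(X=2) = 23/132
Total weight = 23/132 + 7/44 + 23/132 = 67/132
P(X=0 | obs) = 23/132 / 67/132 = 23/67
P(X=1 | obs) = 7/44 / 67/132 = 21/67
P(X=2 | obs) = 23/132 / 67/132 = 23/67

P(X=0) = 23/67, P(X=1) = 21/67, P(X=2) = 23/67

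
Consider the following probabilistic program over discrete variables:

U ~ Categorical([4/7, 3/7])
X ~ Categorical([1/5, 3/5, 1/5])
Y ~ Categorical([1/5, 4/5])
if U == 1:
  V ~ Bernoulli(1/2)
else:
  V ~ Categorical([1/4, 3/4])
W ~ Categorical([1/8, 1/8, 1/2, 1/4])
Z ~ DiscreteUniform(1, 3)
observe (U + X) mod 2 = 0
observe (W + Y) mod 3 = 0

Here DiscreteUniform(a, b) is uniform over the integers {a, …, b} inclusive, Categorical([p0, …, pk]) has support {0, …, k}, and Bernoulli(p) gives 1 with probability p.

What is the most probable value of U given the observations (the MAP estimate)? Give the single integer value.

Enumerate traces; 54 have nonzero weight after conditioning:
  (U=0, X=0, Y=0, V=0, W=0, Z=1) weight 1/4200
  (U=0, X=0, Y=0, V=0, W=0, Z=2) weight 1/4200
  (U=0, X=0, Y=0, V=0, W=0, Z=3) weight 1/4200
  (U=0, X=0, Y=0, V=0, W=3, Z=1) weight 1/2100
  (U=0, X=0, Y=0, V=0, W=3, Z=2) weight 1/2100
  (U=0, X=0, Y=0, V=0, W=3, Z=3) weight 1/2100
  (U=0, X=0, Y=0, V=1, W=0, Z=1) weight 1/1400
  (U=0, X=0, Y=0, V=1, W=0, Z=2) weight 1/1400
  (U=1, X=1, Y=0, V=0, W=0, Z=1) weight 3/2800
  … 45 more
Group by U:
  weight(U=0) = 19/175
  weight(U=1) = 171/1400
Total weight = 19/175 + 171/1400 = 323/1400
P(U=0 | obs) = 19/175 / 323/1400 = 8/17
P(U=1 | obs) = 171/1400 / 323/1400 = 9/17
argmax = 1

argmax_v P(U = v | obs) = 1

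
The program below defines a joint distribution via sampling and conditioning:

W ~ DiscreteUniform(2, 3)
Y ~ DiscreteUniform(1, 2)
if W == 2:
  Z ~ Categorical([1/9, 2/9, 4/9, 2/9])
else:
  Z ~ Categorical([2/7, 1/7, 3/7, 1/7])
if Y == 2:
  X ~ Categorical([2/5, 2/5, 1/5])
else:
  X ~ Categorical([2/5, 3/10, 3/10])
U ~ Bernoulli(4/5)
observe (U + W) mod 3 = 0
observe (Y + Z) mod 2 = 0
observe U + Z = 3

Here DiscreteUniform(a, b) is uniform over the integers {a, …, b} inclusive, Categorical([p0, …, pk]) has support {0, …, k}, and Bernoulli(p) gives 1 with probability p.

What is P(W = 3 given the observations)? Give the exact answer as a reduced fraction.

P(W = 3 | obs) = 9/121

Enumerate traces; 6 have nonzero weight after conditioning:
  (W=2, Y=2, Z=2, X=0, U=1) weight 8/225
  (W=2, Y=2, Z=2, X=1, U=1) weight 8/225
  (W=2, Y=2, Z=2, X=2, U=1) weight 4/225
  (W=3, Y=1, Z=3, X=0, U=0) weight 1/350
  (W=3, Y=1, Z=3, X=1, U=0) weight 3/1400
  (W=3, Y=1, Z=3, X=2, U=0) weight 3/1400
Group by W:
  weight(W=2) = 4/45
  weight(W=3) = 1/140
Total weight = 4/45 + 1/140 = 121/1260
P(W=2 | obs) = 4/45 / 121/1260 = 112/121
P(W=3 | obs) = 1/140 / 121/1260 = 9/121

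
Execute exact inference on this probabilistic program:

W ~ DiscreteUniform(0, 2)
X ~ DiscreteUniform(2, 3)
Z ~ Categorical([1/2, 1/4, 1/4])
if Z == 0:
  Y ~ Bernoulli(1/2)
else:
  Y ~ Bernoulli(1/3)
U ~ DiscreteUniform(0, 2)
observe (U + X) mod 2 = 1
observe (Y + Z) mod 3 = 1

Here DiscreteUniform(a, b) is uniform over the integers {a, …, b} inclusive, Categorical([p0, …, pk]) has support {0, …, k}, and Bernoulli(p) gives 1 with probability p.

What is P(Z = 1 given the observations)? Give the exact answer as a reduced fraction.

Enumerate traces; 18 have nonzero weight after conditioning:
  (W=0, X=2, Z=0, Y=1, U=1) weight 1/72
  (W=0, X=2, Z=1, Y=0, U=1) weight 1/108
  (W=0, X=3, Z=0, Y=1, U=0) weight 1/72
  (W=0, X=3, Z=0, Y=1, U=2) weight 1/72
  (W=0, X=3, Z=1, Y=0, U=0) weight 1/108
  (W=0, X=3, Z=1, Y=0, U=2) weight 1/108
  (W=1, X=2, Z=0, Y=1, U=1) weight 1/72
  (W=1, X=2, Z=1, Y=0, U=1) weight 1/108
  … 10 more
Group by Z:
  weight(Z=0) = 1/8
  weight(Z=1) = 1/12
Total weight = 1/8 + 1/12 = 5/24
P(Z=0 | obs) = 1/8 / 5/24 = 3/5
P(Z=1 | obs) = 1/12 / 5/24 = 2/5

P(Z = 1 | obs) = 2/5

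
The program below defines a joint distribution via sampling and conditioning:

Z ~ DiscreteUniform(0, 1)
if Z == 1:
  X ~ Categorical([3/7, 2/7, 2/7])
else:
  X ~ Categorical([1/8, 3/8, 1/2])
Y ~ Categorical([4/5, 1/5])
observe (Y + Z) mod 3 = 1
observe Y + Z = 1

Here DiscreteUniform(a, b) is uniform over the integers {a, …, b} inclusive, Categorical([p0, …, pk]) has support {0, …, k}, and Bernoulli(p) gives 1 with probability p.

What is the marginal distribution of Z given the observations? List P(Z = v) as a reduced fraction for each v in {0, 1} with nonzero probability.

Enumerate traces; 6 have nonzero weight after conditioning:
  (Z=0, X=0, Y=1) weight 1/80
  (Z=0, X=1, Y=1) weight 3/80
  (Z=0, X=2, Y=1) weight 1/20
  (Z=1, X=0, Y=0) weight 6/35
  (Z=1, X=1, Y=0) weight 4/35
  (Z=1, X=2, Y=0) weight 4/35
Group by Z:
  weight(Z=0) = 1/10
  weight(Z=1) = 2/5
Total weight = 1/10 + 2/5 = 1/2
P(Z=0 | obs) = 1/10 / 1/2 = 1/5
P(Z=1 | obs) = 2/5 / 1/2 = 4/5

P(Z=0) = 1/5, P(Z=1) = 4/5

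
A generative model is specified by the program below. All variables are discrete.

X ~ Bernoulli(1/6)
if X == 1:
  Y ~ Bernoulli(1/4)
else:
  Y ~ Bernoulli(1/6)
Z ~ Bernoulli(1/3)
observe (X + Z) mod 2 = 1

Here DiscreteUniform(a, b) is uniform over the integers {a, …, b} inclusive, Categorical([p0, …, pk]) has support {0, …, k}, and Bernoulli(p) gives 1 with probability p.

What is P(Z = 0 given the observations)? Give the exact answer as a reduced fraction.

P(Z = 0 | obs) = 2/7

Enumerate traces; 4 have nonzero weight after conditioning:
  (X=0, Y=0, Z=1) weight 25/108
  (X=0, Y=1, Z=1) weight 5/108
  (X=1, Y=0, Z=0) weight 1/12
  (X=1, Y=1, Z=0) weight 1/36
Group by Z:
  weight(Z=0) = 1/9
  weight(Z=1) = 5/18
Total weight = 1/9 + 5/18 = 7/18
P(Z=0 | obs) = 1/9 / 7/18 = 2/7
P(Z=1 | obs) = 5/18 / 7/18 = 5/7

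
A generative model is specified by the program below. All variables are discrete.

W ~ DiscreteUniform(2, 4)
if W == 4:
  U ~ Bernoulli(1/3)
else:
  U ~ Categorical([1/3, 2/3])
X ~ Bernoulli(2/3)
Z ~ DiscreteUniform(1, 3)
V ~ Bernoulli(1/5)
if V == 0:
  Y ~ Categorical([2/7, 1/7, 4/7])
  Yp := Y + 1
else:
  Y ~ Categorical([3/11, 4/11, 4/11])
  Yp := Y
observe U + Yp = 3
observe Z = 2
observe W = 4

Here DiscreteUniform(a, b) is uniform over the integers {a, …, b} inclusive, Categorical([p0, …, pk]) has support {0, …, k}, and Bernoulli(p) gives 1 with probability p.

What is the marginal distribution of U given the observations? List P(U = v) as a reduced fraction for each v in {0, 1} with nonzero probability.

Enumerate traces; 6 have nonzero weight after conditioning:
  (W=4, U=0, X=0, Z=2, V=0, Y=2) weight 32/2835
  (W=4, U=0, X=1, Z=2, V=0, Y=2) weight 64/2835
  (W=4, U=1, X=0, Z=2, V=0, Y=1) weight 4/2835
  (W=4, U=1, X=0, Z=2, V=1, Y=2) weight 4/4455
  (W=4, U=1, X=1, Z=2, V=0, Y=1) weight 8/2835
  (W=4, U=1, X=1, Z=2, V=1, Y=2) weight 8/4455
Group by U:
  weight(U=0) = 32/945
  weight(U=1) = 8/1155
Total weight = 32/945 + 8/1155 = 424/10395
P(U=0 | obs) = 32/945 / 424/10395 = 44/53
P(U=1 | obs) = 8/1155 / 424/10395 = 9/53

P(U=0) = 44/53, P(U=1) = 9/53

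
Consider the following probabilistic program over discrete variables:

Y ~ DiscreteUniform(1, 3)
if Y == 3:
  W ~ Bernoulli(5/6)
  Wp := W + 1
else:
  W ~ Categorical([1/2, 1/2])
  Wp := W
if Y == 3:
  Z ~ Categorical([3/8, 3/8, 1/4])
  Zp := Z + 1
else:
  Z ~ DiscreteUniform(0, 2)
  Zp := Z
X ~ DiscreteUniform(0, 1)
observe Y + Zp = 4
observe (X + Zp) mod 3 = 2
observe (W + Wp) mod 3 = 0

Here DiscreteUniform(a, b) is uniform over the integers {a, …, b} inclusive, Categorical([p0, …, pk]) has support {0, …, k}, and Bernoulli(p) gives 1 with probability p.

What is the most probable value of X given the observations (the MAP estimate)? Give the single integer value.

Enumerate traces; 2 have nonzero weight after conditioning:
  (Y=2, W=0, Z=2, X=0) weight 1/36
  (Y=3, W=1, Z=0, X=1) weight 5/96
Group by X:
  weight(X=0) = 1/36
  weight(X=1) = 5/96
Total weight = 1/36 + 5/96 = 23/288
P(X=0 | obs) = 1/36 / 23/288 = 8/23
P(X=1 | obs) = 5/96 / 23/288 = 15/23
argmax = 1

argmax_v P(X = v | obs) = 1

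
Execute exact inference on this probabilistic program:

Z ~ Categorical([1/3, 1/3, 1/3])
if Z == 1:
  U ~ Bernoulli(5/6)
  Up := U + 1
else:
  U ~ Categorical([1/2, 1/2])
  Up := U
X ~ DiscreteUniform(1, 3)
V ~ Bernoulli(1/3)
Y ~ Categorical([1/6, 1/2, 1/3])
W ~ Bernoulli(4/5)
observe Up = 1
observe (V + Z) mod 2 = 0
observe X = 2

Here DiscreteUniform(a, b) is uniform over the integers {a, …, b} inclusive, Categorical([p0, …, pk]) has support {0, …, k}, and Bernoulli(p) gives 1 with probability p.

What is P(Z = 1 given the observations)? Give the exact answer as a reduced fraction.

Enumerate traces; 18 have nonzero weight after conditioning:
  (Z=0, U=1, X=2, V=0, Y=0, W=0) weight 1/810
  (Z=0, U=1, X=2, V=0, Y=0, W=1) weight 2/405
  (Z=0, U=1, X=2, V=0, Y=1, W=0) weight 1/270
  (Z=0, U=1, X=2, V=0, Y=1, W=1) weight 2/135
  (Z=0, U=1, X=2, V=0, Y=2, W=0) weight 1/405
  (Z=0, U=1, X=2, V=0, Y=2, W=1) weight 4/405
  (Z=1, U=0, X=2, V=1, Y=0, W=0) weight 1/4860
  (Z=1, U=0, X=2, V=1, Y=0, W=1) weight 1/1215
  (Z=2, U=1, X=2, V=0, Y=0, W=0) weight 1/810
  … 9 more
Group by Z:
  weight(Z=0) = 1/27
  weight(Z=1) = 1/162
  weight(Z=2) = 1/27
Total weight = 1/27 + 1/162 + 1/27 = 13/162
P(Z=0 | obs) = 1/27 / 13/162 = 6/13
P(Z=1 | obs) = 1/162 / 13/162 = 1/13
P(Z=2 | obs) = 1/27 / 13/162 = 6/13

P(Z = 1 | obs) = 1/13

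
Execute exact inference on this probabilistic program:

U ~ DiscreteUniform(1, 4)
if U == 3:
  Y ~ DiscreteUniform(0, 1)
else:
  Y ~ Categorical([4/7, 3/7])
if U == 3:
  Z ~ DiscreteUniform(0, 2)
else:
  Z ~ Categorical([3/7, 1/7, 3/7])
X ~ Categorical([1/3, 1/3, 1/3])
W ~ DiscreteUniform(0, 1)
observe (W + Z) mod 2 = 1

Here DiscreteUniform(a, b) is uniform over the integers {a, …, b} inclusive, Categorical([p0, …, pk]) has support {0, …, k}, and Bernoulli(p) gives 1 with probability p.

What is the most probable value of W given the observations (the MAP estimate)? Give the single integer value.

Enumerate traces; 72 have nonzero weight after conditioning:
  (U=1, Y=0, Z=0, X=0, W=1) weight 1/98
  (U=1, Y=0, Z=0, X=1, W=1) weight 1/98
  (U=1, Y=0, Z=0, X=2, W=1) weight 1/98
  (U=1, Y=0, Z=1, X=0, W=0) weight 1/294
  (U=1, Y=0, Z=1, X=1, W=0) weight 1/294
  (U=1, Y=0, Z=1, X=2, W=0) weight 1/294
  (U=1, Y=0, Z=2, X=0, W=1) weight 1/98
  (U=1, Y=0, Z=2, X=1, W=1) weight 1/98
  … 64 more
Group by W:
  weight(W=0) = 2/21
  weight(W=1) = 17/42
Total weight = 2/21 + 17/42 = 1/2
P(W=0 | obs) = 2/21 / 1/2 = 4/21
P(W=1 | obs) = 17/42 / 1/2 = 17/21
argmax = 1

argmax_v P(W = v | obs) = 1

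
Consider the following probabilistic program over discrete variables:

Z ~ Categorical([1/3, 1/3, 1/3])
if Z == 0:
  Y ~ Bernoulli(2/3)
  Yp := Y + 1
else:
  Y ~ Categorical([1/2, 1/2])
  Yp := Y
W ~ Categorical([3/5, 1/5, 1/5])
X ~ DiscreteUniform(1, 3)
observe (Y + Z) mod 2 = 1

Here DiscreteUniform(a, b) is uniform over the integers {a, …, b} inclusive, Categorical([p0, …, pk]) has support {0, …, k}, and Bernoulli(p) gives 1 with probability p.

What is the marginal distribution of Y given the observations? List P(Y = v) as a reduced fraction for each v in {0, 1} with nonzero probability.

Enumerate traces; 27 have nonzero weight after conditioning:
  (Z=0, Y=1, W=0, X=1) weight 2/45
  (Z=0, Y=1, W=0, X=2) weight 2/45
  (Z=0, Y=1, W=0, X=3) weight 2/45
  (Z=0, Y=1, W=1, X=1) weight 2/135
  (Z=0, Y=1, W=1, X=2) weight 2/135
  (Z=0, Y=1, W=1, X=3) weight 2/135
  (Z=0, Y=1, W=2, X=1) weight 2/135
  (Z=0, Y=1, W=2, X=2) weight 2/135
  (Z=1, Y=0, W=0, X=1) weight 1/30
  … 18 more
Group by Y:
  weight(Y=0) = 1/6
  weight(Y=1) = 7/18
Total weight = 1/6 + 7/18 = 5/9
P(Y=0 | obs) = 1/6 / 5/9 = 3/10
P(Y=1 | obs) = 7/18 / 5/9 = 7/10

P(Y=0) = 3/10, P(Y=1) = 7/10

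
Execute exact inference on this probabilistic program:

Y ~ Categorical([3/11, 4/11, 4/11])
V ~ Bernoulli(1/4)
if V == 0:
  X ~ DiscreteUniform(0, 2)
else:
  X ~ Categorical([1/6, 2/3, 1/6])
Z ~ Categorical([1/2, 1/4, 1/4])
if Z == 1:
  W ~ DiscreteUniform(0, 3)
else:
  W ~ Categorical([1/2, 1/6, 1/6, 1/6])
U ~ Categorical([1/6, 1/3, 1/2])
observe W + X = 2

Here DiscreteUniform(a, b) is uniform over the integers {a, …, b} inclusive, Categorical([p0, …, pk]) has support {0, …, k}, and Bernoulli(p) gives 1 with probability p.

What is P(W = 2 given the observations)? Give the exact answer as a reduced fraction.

Enumerate traces; 162 have nonzero weight after conditioning:
  (Y=0, V=0, X=0, Z=0, W=2, U=0) weight 1/1056
  (Y=0, V=0, X=0, Z=0, W=2, U=1) weight 1/528
  (Y=0, V=0, X=0, Z=0, W=2, U=2) weight 1/352
  (Y=0, V=0, X=0, Z=1, W=2, U=0) weight 1/1408
  (Y=0, V=0, X=0, Z=1, W=2, U=1) weight 1/704
  (Y=0, V=0, X=0, Z=1, W=2, U=2) weight 3/1408
  (Y=0, V=0, X=0, Z=2, W=2, U=0) weight 1/2112
  (Y=0, V=0, X=0, Z=2, W=2, U=1) weight 1/1056
  (Y=0, V=0, X=1, Z=0, W=1, U=0) weight 1/1056
  (Y=0, V=0, X=2, Z=0, W=0, U=0) weight 1/352
  … 152 more
Group by W:
  weight(W=0) = 49/384
  weight(W=1) = 5/64
  weight(W=2) = 7/128
Total weight = 49/384 + 5/64 + 7/128 = 25/96
P(W=0 | obs) = 49/384 / 25/96 = 49/100
P(W=1 | obs) = 5/64 / 25/96 = 3/10
P(W=2 | obs) = 7/128 / 25/96 = 21/100

P(W = 2 | obs) = 21/100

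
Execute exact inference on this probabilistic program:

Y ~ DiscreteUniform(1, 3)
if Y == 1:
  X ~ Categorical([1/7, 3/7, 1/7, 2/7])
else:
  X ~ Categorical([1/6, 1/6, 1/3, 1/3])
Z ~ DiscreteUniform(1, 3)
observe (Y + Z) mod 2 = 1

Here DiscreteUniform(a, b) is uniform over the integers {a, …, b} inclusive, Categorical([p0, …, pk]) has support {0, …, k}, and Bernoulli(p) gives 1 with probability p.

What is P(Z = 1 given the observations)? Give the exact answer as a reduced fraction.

Enumerate traces; 16 have nonzero weight after conditioning:
  (Y=1, X=0, Z=2) weight 1/63
  (Y=1, X=1, Z=2) weight 1/21
  (Y=1, X=2, Z=2) weight 1/63
  (Y=1, X=3, Z=2) weight 2/63
  (Y=2, X=0, Z=1) weight 1/54
  (Y=2, X=0, Z=3) weight 1/54
  (Y=2, X=1, Z=1) weight 1/54
  (Y=2, X=1, Z=3) weight 1/54
  … 8 more
Group by Z:
  weight(Z=1) = 1/9
  weight(Z=2) = 2/9
  weight(Z=3) = 1/9
Total weight = 1/9 + 2/9 + 1/9 = 4/9
P(Z=1 | obs) = 1/9 / 4/9 = 1/4
P(Z=2 | obs) = 2/9 / 4/9 = 1/2
P(Z=3 | obs) = 1/9 / 4/9 = 1/4

P(Z = 1 | obs) = 1/4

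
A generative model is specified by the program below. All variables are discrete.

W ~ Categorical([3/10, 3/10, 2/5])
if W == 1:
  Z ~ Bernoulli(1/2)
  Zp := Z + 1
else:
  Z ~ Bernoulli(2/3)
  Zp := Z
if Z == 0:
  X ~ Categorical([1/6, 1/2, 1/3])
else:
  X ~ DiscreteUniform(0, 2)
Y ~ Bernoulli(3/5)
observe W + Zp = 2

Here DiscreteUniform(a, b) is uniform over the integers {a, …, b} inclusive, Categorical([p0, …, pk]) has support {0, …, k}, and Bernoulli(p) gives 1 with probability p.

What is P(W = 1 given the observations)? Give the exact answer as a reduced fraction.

Enumerate traces; 12 have nonzero weight after conditioning:
  (W=1, Z=0, X=0, Y=0) weight 1/100
  (W=1, Z=0, X=0, Y=1) weight 3/200
  (W=1, Z=0, X=1, Y=0) weight 3/100
  (W=1, Z=0, X=1, Y=1) weight 9/200
  (W=1, Z=0, X=2, Y=0) weight 1/50
  (W=1, Z=0, X=2, Y=1) weight 3/100
  (W=2, Z=0, X=0, Y=0) weight 2/225
  (W=2, Z=0, X=0, Y=1) weight 1/75
  … 4 more
Group by W:
  weight(W=1) = 3/20
  weight(W=2) = 2/15
Total weight = 3/20 + 2/15 = 17/60
P(W=1 | obs) = 3/20 / 17/60 = 9/17
P(W=2 | obs) = 2/15 / 17/60 = 8/17

P(W = 1 | obs) = 9/17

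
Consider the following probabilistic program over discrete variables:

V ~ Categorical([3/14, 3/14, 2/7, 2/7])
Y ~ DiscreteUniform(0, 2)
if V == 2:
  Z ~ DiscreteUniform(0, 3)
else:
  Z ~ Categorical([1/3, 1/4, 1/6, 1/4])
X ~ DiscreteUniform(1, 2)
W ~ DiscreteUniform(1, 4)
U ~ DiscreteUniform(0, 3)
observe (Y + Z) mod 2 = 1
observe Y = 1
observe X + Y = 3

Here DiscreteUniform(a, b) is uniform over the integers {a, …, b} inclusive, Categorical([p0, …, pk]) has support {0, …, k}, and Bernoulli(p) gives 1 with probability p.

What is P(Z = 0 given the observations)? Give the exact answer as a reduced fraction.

P(Z = 0 | obs) = 13/21

Enumerate traces; 128 have nonzero weight after conditioning:
  (V=0, Y=1, Z=0, X=2, W=1, U=0) weight 1/1344
  (V=0, Y=1, Z=0, X=2, W=1, U=1) weight 1/1344
  (V=0, Y=1, Z=0, X=2, W=1, U=2) weight 1/1344
  (V=0, Y=1, Z=0, X=2, W=1, U=3) weight 1/1344
  (V=0, Y=1, Z=0, X=2, W=2, U=0) weight 1/1344
  (V=0, Y=1, Z=0, X=2, W=2, U=1) weight 1/1344
  (V=0, Y=1, Z=0, X=2, W=2, U=2) weight 1/1344
  (V=0, Y=1, Z=0, X=2, W=2, U=3) weight 1/1344
  (V=0, Y=1, Z=2, X=2, W=1, U=0) weight 1/2688
  … 119 more
Group by Z:
  weight(Z=0) = 13/252
  weight(Z=2) = 2/63
Total weight = 13/252 + 2/63 = 1/12
P(Z=0 | obs) = 13/252 / 1/12 = 13/21
P(Z=2 | obs) = 2/63 / 1/12 = 8/21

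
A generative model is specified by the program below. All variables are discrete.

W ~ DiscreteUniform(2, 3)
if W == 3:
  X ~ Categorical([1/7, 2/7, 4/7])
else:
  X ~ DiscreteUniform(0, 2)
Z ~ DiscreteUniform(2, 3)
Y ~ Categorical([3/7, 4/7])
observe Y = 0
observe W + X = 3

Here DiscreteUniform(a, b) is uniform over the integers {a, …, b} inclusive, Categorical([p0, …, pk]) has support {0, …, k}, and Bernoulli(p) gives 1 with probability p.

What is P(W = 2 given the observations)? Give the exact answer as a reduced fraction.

P(W = 2 | obs) = 7/10

Enumerate traces; 4 have nonzero weight after conditioning:
  (W=2, X=1, Z=2, Y=0) weight 1/28
  (W=2, X=1, Z=3, Y=0) weight 1/28
  (W=3, X=0, Z=2, Y=0) weight 3/196
  (W=3, X=0, Z=3, Y=0) weight 3/196
Group by W:
  weight(W=2) = 1/14
  weight(W=3) = 3/98
Total weight = 1/14 + 3/98 = 5/49
P(W=2 | obs) = 1/14 / 5/49 = 7/10
P(W=3 | obs) = 3/98 / 5/49 = 3/10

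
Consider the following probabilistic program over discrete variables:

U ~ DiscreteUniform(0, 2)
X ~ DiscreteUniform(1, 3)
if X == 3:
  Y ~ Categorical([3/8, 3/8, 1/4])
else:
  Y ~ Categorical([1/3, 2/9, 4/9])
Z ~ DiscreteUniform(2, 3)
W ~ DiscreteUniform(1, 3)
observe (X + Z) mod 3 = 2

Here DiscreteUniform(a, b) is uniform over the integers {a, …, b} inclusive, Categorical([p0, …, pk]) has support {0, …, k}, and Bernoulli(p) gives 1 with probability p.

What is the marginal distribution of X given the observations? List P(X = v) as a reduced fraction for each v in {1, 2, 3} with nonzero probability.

P(X=2) = 1/2, P(X=3) = 1/2

Enumerate traces; 54 have nonzero weight after conditioning:
  (U=0, X=2, Y=0, Z=3, W=1) weight 1/162
  (U=0, X=2, Y=0, Z=3, W=2) weight 1/162
  (U=0, X=2, Y=0, Z=3, W=3) weight 1/162
  (U=0, X=2, Y=1, Z=3, W=1) weight 1/243
  (U=0, X=2, Y=1, Z=3, W=2) weight 1/243
  (U=0, X=2, Y=1, Z=3, W=3) weight 1/243
  (U=0, X=2, Y=2, Z=3, W=1) weight 2/243
  (U=0, X=2, Y=2, Z=3, W=2) weight 2/243
  (U=0, X=3, Y=0, Z=2, W=1) weight 1/144
  … 45 more
Group by X:
  weight(X=2) = 1/6
  weight(X=3) = 1/6
Total weight = 1/6 + 1/6 = 1/3
P(X=2 | obs) = 1/6 / 1/3 = 1/2
P(X=3 | obs) = 1/6 / 1/3 = 1/2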